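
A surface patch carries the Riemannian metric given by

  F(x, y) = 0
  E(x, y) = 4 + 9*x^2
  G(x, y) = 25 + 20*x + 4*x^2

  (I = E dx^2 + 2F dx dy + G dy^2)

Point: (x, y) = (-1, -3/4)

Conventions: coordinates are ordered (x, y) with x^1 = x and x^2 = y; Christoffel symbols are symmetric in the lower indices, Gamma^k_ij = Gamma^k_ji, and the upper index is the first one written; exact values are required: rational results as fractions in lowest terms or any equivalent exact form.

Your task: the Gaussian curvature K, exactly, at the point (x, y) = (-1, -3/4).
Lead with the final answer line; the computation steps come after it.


Answer: K = -6/169

E = 13, F = 0, G = 9, EG - F^2 = 117 at the point
E_x = -18, E_y = 0, F_x = 0, F_y = 0, G_x = 12, G_y = 0
E_yy = 0, F_xy = 0, G_xx = 8
Apply the Brioschi formula K = (det M1 - det M2)/(EG - F^2)^2 over the derivative matrices of E, F, G.
M1 = [[-E_yy/2 + F_xy - G_xx/2, E_x/2, F_x - E_y/2], [F_y - G_x/2, E, F], [G_y/2, F, G]] = [[-4, -9, 0], [-6, 13, 0], [0, 0, 9]]; det M1 = -954
M2 = [[0, E_y/2, G_x/2], [E_y/2, E, F], [G_x/2, F, G]] = [[0, 0, 6], [0, 13, 0], [6, 0, 9]]; det M2 = -468
det M1 - det M2 = -486; K = -486 / (117)^2 = -6/169


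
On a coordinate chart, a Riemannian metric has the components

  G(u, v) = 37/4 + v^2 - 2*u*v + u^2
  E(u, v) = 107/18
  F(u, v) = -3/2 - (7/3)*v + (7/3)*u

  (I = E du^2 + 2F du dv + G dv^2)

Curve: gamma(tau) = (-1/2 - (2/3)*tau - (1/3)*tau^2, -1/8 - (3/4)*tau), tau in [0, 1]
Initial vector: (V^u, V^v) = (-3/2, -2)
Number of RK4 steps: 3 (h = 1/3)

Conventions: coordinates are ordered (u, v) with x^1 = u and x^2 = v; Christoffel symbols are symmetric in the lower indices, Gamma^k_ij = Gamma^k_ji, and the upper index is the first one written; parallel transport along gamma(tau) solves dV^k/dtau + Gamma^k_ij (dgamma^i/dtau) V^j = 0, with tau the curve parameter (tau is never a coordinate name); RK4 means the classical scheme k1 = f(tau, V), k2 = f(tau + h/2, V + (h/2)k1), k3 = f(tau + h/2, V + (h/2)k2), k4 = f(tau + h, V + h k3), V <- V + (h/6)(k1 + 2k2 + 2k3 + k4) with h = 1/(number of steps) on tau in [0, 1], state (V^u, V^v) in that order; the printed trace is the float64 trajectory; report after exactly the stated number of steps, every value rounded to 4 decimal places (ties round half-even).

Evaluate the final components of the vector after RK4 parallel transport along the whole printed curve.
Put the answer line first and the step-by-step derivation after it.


Answer: V^u = -1.0600, V^v = -2.1193

gamma'(tau) = (-2/3 - (2/3)*tau, -3/4); f(tau, V)^k = -Gamma^k_ij(gamma(tau)) gamma'^i(tau) V^j; h = 1/3; intermediate values shown to 6 dp
curve data and Christoffel symbols at the stage parameters:
  tau = 0.000000: gamma = (-0.500000, -0.125000), gamma' = (-0.666667, -0.750000); Gamma_uuu = 0.110433, Gamma_uuv = -0.017748, Gamma_uvv = -0.348722, Gamma_vuu = 0.276404, Gamma_vuv = -0.044422, Gamma_vvv = -0.048262
  tau = 0.166667: gamma = (-0.620370, -0.250000), gamma' = (-0.777778, -0.750000); Gamma_uuu = 0.109863, Gamma_uuv = -0.017439, Gamma_uvv = -0.349538, Gamma_vuu = 0.276236, Gamma_vuv = -0.043847, Gamma_vvv = -0.048578
  tau = 0.333333: gamma = (-0.759259, -0.375000), gamma' = (-0.888889, -0.750000); Gamma_uuu = 0.111574, Gamma_uuv = -0.018374, Gamma_uvv = -0.347082, Gamma_vuu = 0.276743, Gamma_vuv = -0.045575, Gamma_vvv = -0.047625
  tau = 0.500000: gamma = (-0.916667, -0.500000), gamma' = (-1.000000, -0.750000); Gamma_uuu = 0.115587, Gamma_uuv = -0.020641, Gamma_uvv = -0.341276, Gamma_vuu = 0.277929, Gamma_vuv = -0.049630, Gamma_vvv = -0.045316
  tau = 0.666667: gamma = (-1.092593, -0.625000), gamma' = (-1.111111, -0.750000); Gamma_uuu = 0.121959, Gamma_uuv = -0.024440, Gamma_uvv = -0.331929, Gamma_vuu = 0.279801, Gamma_vuv = -0.056071, Gamma_vvv = -0.041448
  tau = 0.833333: gamma = (-1.287037, -0.750000), gamma' = (-1.222222, -0.750000); Gamma_uuu = 0.130776, Gamma_uuv = -0.030099, Gamma_uvv = -0.318709, Gamma_vuu = 0.282371, Gamma_vuv = -0.064990, Gamma_vvv = -0.035687
  tau = 1.000000: gamma = (-1.500000, -0.875000), gamma' = (-1.333333, -0.750000); Gamma_uuu = 0.142160, Gamma_uuv = -0.038079, Gamma_uvv = -0.301102, Gamma_vuu = 0.285655, Gamma_vuv = -0.076515, Gamma_vvv = -0.027567
step 0: V^u = -1.5000, V^v = -2.0000
step 1: k1 = (0.456281, -0.094806), k2 = (0.452739, -0.116922), k3 = (0.453712, -0.116769), k4 = (0.448878, -0.130259); V <- V + (h/6)(k1 + 2k2 + 2k3 + k4): V^u = -1.3490, V^v = -2.0385
step 2: k1 = (0.448732, -0.130343), k2 = (0.442288, -0.134441), k3 = (0.442370, -0.134643), k4 = (0.434422, -0.128460); V <- V + (h/6)(k1 + 2k2 + 2k3 + k4): V^u = -1.2016, V^v = -2.0827
step 3: k1 = (0.434244, -0.128543), k2 = (0.425364, -0.111231), k3 = (0.424366, -0.111976), k4 = (0.415731, -0.082834); V <- V + (h/6)(k1 + 2k2 + 2k3 + k4): V^u = -1.0600, V^v = -2.1193


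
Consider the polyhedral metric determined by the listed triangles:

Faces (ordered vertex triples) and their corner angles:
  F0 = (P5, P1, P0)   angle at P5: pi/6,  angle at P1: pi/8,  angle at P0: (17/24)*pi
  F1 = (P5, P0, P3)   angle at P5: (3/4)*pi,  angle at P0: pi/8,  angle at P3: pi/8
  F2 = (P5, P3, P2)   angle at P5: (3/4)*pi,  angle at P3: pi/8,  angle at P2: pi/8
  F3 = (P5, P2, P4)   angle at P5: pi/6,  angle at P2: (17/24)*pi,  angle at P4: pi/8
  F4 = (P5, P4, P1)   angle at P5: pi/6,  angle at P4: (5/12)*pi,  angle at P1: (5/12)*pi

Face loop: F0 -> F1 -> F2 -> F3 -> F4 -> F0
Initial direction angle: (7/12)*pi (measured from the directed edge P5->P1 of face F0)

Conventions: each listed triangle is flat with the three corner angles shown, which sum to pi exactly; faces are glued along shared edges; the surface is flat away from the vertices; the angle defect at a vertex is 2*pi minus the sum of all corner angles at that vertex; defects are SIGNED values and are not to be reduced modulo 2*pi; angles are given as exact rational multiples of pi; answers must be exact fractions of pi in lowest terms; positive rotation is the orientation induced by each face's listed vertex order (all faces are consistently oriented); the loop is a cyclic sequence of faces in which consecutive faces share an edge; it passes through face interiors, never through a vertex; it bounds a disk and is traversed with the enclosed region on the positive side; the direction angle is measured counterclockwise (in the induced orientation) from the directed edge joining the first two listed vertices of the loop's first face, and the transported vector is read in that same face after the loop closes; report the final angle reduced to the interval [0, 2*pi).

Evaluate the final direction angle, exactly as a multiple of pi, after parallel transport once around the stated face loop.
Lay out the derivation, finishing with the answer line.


enclosed vertex P5: corner angles sum to 2*pi, defect = 2*pi - 2*pi = 0
final direction = starting direction + enclosed defect total, reduced mod 2*pi (induced orientation)
final angle = (7/12)*pi + 0 = (7/12)*pi (mod 2*pi)

Answer: final direction angle = (7/12)*pi


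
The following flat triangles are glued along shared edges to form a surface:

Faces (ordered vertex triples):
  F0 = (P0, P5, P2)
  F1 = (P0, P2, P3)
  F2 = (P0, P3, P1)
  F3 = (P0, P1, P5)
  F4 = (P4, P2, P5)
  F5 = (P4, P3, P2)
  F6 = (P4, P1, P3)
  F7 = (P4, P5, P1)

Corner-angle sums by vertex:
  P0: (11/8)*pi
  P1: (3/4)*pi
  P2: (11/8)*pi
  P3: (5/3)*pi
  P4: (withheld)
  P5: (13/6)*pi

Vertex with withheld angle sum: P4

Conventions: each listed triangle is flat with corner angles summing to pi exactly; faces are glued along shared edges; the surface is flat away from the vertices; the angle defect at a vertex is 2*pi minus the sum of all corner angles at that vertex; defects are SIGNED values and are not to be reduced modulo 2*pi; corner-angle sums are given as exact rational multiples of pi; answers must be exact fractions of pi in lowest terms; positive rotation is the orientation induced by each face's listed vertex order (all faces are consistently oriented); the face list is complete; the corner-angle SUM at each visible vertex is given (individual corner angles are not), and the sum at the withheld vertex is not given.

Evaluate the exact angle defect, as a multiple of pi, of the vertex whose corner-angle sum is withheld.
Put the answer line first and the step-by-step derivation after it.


Answer: defect(P4) = (4/3)*pi

V = 6, E = 12, F = 8; chi = V - E + F = 2
Gauss-Bonnet: total defect = 2*pi*chi = 4*pi; visible defects sum to (8/3)*pi


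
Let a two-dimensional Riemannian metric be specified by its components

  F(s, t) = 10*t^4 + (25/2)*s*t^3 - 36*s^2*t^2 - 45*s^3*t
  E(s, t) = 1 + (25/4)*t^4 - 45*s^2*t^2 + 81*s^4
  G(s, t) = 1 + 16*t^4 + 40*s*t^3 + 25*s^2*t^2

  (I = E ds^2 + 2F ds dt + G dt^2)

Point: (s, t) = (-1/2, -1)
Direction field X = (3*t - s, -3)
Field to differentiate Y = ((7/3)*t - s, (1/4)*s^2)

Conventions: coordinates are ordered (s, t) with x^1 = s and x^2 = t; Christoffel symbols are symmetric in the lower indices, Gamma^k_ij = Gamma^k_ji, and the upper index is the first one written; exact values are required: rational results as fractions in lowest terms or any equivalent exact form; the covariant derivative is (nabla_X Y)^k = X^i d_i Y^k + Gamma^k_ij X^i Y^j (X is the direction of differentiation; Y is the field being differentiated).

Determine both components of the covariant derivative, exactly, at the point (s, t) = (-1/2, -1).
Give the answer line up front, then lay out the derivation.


Answer: (nabla_X Y)^s = -185/42, (nabla_X Y)^t = 521/168

E = 17/16, F = 13/8, G = 173/4 at the point
E_s = 9/2, E_t = -5/2, F_s = 229/4, F_t = -281/8, G_s = -65, G_t = -273/2
EG - F^2 = 693/16;  g^inv = (16/693) * [[173/4, -13/8], [-13/8, 17/16]]
first-kind symbols [ij,l] = (1/2)(d_i g_jl + d_j g_il - d_l g_ij): [ss,s] = E_s/2 = 9/4, [ss,t] = F_s - E_t/2 = 117/2, [st,s] = E_t/2 = -5/4, [st,t] = G_s/2 = -65/2, [tt,s] = F_t - G_s/2 = -21/8, [tt,t] = G_t/2 = -273/4
Gamma^s_ij = (G*[ij,s] - F*[ij,t])/(EG - F^2), Gamma^t_ij = (E*[ij,t] - F*[ij,s])/(EG - F^2)
Gamma_sss = 4/77, Gamma_sst = -20/693, Gamma_stt = -2/33, Gamma_tss = 104/77, Gamma_tst = -520/693, Gamma_ttt = -52/33
X = (-5/2, -3), Y = (-11/6, 1/16) at the point


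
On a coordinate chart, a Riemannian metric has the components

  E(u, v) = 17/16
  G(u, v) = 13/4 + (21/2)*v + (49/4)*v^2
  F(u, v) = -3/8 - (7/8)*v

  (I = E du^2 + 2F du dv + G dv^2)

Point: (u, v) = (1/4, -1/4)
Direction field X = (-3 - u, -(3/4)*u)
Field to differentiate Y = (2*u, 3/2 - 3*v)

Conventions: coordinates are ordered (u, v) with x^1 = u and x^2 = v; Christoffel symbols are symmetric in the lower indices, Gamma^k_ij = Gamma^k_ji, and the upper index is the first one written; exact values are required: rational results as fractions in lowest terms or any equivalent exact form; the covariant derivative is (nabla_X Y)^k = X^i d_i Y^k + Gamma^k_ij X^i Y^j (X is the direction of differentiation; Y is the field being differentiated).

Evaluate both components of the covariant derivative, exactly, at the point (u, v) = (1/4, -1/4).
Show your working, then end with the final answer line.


E = 17/16, F = -5/32, G = 89/64 at the point
E_u = 0, E_v = 0, F_u = 0, F_v = -7/8, G_u = 0, G_v = 35/8
EG - F^2 = 93/64;  g^inv = (64/93) * [[89/64, 5/32], [5/32, 17/16]]
first-kind symbols [ij,l] = (1/2)(d_i g_jl + d_j g_il - d_l g_ij): [uu,u] = E_u/2 = 0, [uu,v] = F_u - E_v/2 = 0, [uv,u] = E_v/2 = 0, [uv,v] = G_u/2 = 0, [vv,u] = F_v - G_u/2 = -7/8, [vv,v] = G_v/2 = 35/16
Gamma^u_ij = (G*[ij,u] - F*[ij,v])/(EG - F^2), Gamma^v_ij = (E*[ij,v] - F*[ij,u])/(EG - F^2)
Gamma_uuu = 0, Gamma_uuv = 0, Gamma_uvv = -56/93, Gamma_vuu = 0, Gamma_vuv = 0, Gamma_vvv = 140/93
X = (-13/4, -3/16), Y = (1/2, 9/4) at the point

Answer: (nabla_X Y)^u = -1549/248, (nabla_X Y)^v = -9/124


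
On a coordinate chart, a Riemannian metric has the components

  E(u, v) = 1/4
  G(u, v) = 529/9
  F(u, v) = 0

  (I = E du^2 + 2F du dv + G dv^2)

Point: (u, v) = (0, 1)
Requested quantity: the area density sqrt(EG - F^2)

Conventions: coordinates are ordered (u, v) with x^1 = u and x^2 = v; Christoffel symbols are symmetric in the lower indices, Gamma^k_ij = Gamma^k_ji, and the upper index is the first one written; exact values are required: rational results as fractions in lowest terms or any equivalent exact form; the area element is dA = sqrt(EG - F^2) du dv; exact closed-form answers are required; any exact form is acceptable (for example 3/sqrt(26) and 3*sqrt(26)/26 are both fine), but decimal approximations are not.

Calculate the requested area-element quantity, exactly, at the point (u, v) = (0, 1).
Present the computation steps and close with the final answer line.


E = 1/4, F = 0, G = 529/9; EG - F^2 = 529/36

Answer: sqrt(EG - F^2) = 23/6


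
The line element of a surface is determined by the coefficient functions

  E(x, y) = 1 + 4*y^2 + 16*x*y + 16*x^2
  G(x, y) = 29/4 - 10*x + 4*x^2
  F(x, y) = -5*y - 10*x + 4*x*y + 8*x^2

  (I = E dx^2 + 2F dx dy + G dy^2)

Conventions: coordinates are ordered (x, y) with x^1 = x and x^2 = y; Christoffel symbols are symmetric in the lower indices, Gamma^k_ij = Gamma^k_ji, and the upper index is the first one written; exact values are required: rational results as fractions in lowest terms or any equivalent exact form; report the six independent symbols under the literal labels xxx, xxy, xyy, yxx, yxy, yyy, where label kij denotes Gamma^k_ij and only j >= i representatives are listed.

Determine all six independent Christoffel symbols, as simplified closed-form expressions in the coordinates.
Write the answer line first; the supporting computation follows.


Answer: Gamma_xxx = (64*x + 32*y)/(80*x^2 + 64*x*y - 40*x + 16*y^2 + 29), Gamma_xxy = (32*x + 16*y)/(80*x^2 + 64*x*y - 40*x + 16*y^2 + 29), Gamma_xyy = 0, Gamma_yxx = (32*x - 40)/(80*x^2 + 64*x*y - 40*x + 16*y^2 + 29), Gamma_yxy = (16*x - 20)/(80*x^2 + 64*x*y - 40*x + 16*y^2 + 29), Gamma_yyy = 0

E = 1 + 4*y^2 + 16*x*y + 16*x^2; F = -5*y - 10*x + 4*x*y + 8*x^2; G = 29/4 - 10*x + 4*x^2
Gamma^k_ij = (1/2) g^{kl} (d_i g_jl + d_j g_il - d_l g_ij), with g^inv = (1/(EG-F^2)) [[G, -F], [-F, E]]
first partials: E_x = 16*y + 32*x, E_y = 8*y + 16*x, F_x = -10 + 4*y + 16*x, F_y = -5 + 4*x, G_x = -10 + 8*x, G_y = 0
D = EG - F^2 = 29/4 - 10*x + 4*y^2 + 16*x*y + 20*x^2
expanded: Gamma^x_xx = (G E_x - 2F F_x + F E_y)/(2D), Gamma^x_xy = (G E_y - F G_x)/(2D), Gamma^x_yy = (2G F_y - G G_x - F G_y)/(2D), Gamma^y_xx = (2E F_x - E E_y - F E_x)/(2D), Gamma^y_xy = (E G_x - F E_y)/(2D), Gamma^y_yy = (E G_y - 2F F_y + F G_x)/(2D); substitute and cancel common factors


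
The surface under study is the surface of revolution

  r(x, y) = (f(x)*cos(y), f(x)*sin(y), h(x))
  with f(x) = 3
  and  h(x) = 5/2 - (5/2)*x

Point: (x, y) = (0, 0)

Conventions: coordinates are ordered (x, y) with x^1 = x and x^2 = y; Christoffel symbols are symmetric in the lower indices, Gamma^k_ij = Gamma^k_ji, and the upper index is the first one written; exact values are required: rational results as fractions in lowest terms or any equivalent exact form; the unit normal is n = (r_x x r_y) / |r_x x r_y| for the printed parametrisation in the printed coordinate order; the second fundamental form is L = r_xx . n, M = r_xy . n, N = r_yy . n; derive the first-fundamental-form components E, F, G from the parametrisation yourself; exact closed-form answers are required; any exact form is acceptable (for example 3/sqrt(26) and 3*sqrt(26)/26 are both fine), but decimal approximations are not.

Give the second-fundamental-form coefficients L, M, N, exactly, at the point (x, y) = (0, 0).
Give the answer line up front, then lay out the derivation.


Answer: L = 0, M = 0, N = -3

f = 3, f' = 0, f'' = 0, h' = -5/2, h'' = 0
E = 25/4, F = 0, G = 9; answer radicand W^2 = 25/4
unnormalised second-form numerators: l = 0, m = 0, n = -15/2; L = l/sqrt(25/4), and similarly M = m/sqrt(W^2), N = n/sqrt(W^2)


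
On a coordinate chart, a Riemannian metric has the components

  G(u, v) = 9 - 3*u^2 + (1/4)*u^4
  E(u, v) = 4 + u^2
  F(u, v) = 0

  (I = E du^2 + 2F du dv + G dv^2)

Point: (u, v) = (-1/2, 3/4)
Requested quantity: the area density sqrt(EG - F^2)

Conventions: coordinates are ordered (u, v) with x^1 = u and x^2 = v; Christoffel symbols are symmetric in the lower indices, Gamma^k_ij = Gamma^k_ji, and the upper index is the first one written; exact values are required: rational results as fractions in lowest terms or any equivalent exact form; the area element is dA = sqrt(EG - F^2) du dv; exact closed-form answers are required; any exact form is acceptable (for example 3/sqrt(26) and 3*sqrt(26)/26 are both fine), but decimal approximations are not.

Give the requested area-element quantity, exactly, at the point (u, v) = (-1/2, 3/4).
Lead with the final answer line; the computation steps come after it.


Answer: sqrt(EG - F^2) = 23*sqrt(17)/16

E = 17/4, F = 0, G = 529/64; EG - F^2 = 8993/256


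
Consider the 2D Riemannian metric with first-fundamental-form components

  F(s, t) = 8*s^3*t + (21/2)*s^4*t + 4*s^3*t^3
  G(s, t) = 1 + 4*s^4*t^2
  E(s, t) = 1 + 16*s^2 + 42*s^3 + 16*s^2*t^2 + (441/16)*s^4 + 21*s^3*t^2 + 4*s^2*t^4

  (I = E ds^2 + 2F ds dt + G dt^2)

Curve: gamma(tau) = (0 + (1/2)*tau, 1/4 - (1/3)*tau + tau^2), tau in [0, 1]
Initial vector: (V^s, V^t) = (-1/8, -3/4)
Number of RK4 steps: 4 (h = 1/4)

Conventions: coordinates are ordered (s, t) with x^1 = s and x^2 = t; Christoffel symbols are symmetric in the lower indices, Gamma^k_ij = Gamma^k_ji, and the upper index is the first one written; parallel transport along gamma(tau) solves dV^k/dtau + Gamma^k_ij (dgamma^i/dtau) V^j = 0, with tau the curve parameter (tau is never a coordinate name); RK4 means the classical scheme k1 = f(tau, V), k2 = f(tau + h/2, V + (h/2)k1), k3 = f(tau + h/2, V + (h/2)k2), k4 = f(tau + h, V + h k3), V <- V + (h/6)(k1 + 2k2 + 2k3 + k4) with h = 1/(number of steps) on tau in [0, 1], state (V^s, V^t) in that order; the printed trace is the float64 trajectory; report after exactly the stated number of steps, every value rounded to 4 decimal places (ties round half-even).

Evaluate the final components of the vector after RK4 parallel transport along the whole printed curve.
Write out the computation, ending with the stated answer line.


gamma'(tau) = (1/2, -1/3 + 2*tau); f(tau, V)^k = -Gamma^k_ij(gamma(tau)) gamma'^i(tau) V^j; h = 1/4; intermediate values shown to 6 dp
curve data and Christoffel symbols at the stage parameters:
  tau = 0.000000: gamma = (0.000000, 0.250000), gamma' = (0.500000, -0.333333); Gamma_sss = 0.000000, Gamma_sst = 0.000000, Gamma_stt = 0.000000, Gamma_tss = 0.000000, Gamma_tst = 0.000000, Gamma_ttt = 0.000000
  tau = 0.125000: gamma = (0.062500, 0.223958), gamma' = (0.500000, -0.083333); Gamma_sss = 1.222830, Gamma_sst = 0.014394, Gamma_stt = 0.002008, Gamma_tss = 0.007730, Gamma_tst = 0.000091, Gamma_ttt = 0.000013
  tau = 0.250000: gamma = (0.125000, 0.229167), gamma' = (0.500000, 0.166667); Gamma_sss = 2.380847, Gamma_sst = 0.050356, Gamma_stt = 0.013733, Gamma_tss = 0.028648, Gamma_tst = 0.000606, Gamma_ttt = 0.000165
  tau = 0.375000: gamma = (0.187500, 0.265625), gamma' = (0.500000, 0.416667); Gamma_sss = 3.051966, Gamma_sst = 0.099513, Gamma_stt = 0.035122, Gamma_tss = 0.059312, Gamma_tst = 0.001934, Gamma_ttt = 0.000683
  tau = 0.500000: gamma = (0.250000, 0.333333), gamma' = (0.500000, 0.666667); Gamma_sss = 3.248754, Gamma_sst = 0.158154, Gamma_stt = 0.059308, Gamma_tss = 0.097829, Gamma_tst = 0.004762, Gamma_ttt = 0.001786
  tau = 0.625000: gamma = (0.312500, 0.432292), gamma' = (0.500000, 0.916667); Gamma_sss = 3.169321, Gamma_sst = 0.223722, Gamma_stt = 0.080863, Gamma_tss = 0.142375, Gamma_tst = 0.010050, Gamma_ttt = 0.003633
  tau = 0.750000: gamma = (0.375000, 0.562500), gamma' = (0.500000, 1.166667); Gamma_sss = 2.965875, Gamma_sst = 0.291991, Gamma_stt = 0.097330, Gamma_tss = 0.189535, Gamma_tst = 0.018660, Gamma_ttt = 0.006220
  tau = 0.875000: gamma = (0.437500, 0.723958), gamma' = (0.500000, 1.416667); Gamma_sss = 2.717142, Gamma_sst = 0.357024, Gamma_stt = 0.107878, Gamma_tss = 0.234334, Gamma_tst = 0.030791, Gamma_ttt = 0.009304
  tau = 1.000000: gamma = (0.500000, 0.916667), gamma' = (0.500000, 1.666667); Gamma_sss = 2.459529, Gamma_sst = 0.412526, Gamma_stt = 0.112507, Gamma_tss = 0.271453, Gamma_tst = 0.045530, Gamma_ttt = 0.012417
step 0: V^s = -0.1250, V^t = -0.7500
step 1: k1 = (0.000000, 0.000000), k2 = (0.081549, 0.000516), k3 = (0.075328, 0.000476), k4 = (0.147873, 0.001779); V <- V + (h/6)(k1 + 2k2 + 2k3 + k4): V^s = -0.1058, V^t = -0.7498
step 2: k1 = (0.147389, 0.001774), k2 = (0.185172, 0.003599), k3 = (0.177755, 0.003455), k4 = (0.194925, 0.005870); V <- V + (h/6)(k1 + 2k2 + 2k3 + k4): V^s = -0.0613, V^t = -0.7489
step 3: k1 = (0.194802, 0.005866), k2 = (0.205211, 0.009219), k3 = (0.202804, 0.009111), k4 = (0.213046, 0.013615); V <- V + (h/6)(k1 + 2k2 + 2k3 + k4): V^s = -0.0103, V^t = -0.7466
step 4: k1 = (0.212494, 0.013580), k2 = (0.216429, 0.018665), k3 = (0.215301, 0.018568), k4 = (0.208642, 0.023027); V <- V + (h/6)(k1 + 2k2 + 2k3 + k4): V^s = 0.0433, V^t = -0.7420

Answer: V^s = 0.0433, V^t = -0.7420


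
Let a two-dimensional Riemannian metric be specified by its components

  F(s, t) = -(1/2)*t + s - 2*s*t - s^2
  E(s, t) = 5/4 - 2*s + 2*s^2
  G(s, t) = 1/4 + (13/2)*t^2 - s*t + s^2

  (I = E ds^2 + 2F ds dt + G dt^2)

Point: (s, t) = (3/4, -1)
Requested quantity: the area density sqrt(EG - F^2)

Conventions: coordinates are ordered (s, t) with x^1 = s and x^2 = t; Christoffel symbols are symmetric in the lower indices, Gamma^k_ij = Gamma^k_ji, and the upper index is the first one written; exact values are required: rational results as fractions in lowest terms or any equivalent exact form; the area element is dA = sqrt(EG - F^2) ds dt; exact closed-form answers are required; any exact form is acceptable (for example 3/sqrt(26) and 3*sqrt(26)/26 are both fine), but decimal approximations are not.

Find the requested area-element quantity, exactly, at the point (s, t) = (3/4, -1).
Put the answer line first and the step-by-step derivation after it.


Answer: sqrt(EG - F^2) = sqrt(581)/16

E = 7/8, F = 35/16, G = 129/16; EG - F^2 = 581/256


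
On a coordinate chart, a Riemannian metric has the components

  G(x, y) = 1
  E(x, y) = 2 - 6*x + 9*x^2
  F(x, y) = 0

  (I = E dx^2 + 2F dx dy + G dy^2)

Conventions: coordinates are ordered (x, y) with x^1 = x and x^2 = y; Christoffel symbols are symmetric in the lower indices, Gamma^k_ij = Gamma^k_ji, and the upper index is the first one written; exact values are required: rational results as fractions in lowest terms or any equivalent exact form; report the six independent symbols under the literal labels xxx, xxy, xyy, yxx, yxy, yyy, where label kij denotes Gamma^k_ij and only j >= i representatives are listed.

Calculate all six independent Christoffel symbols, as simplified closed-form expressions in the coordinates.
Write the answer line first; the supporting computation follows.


Answer: Gamma_xxx = (9*x - 3)/(9*x^2 - 6*x + 2), Gamma_xxy = 0, Gamma_xyy = 0, Gamma_yxx = 0, Gamma_yxy = 0, Gamma_yyy = 0

E = 2 - 6*x + 9*x^2; F = 0; G = 1
Gamma^k_ij = (1/2) g^{kl} (d_i g_jl + d_j g_il - d_l g_ij), with g^inv = (1/(EG-F^2)) [[G, -F], [-F, E]]
first partials: E_x = -6 + 18*x, E_y = 0, F_x = 0, F_y = 0, G_x = 0, G_y = 0
D = EG - F^2 = 2 - 6*x + 9*x^2
expanded: Gamma^x_xx = (G E_x - 2F F_x + F E_y)/(2D), Gamma^x_xy = (G E_y - F G_x)/(2D), Gamma^x_yy = (2G F_y - G G_x - F G_y)/(2D), Gamma^y_xx = (2E F_x - E E_y - F E_x)/(2D), Gamma^y_xy = (E G_x - F E_y)/(2D), Gamma^y_yy = (E G_y - 2F F_y + F G_x)/(2D); substitute and cancel common factors


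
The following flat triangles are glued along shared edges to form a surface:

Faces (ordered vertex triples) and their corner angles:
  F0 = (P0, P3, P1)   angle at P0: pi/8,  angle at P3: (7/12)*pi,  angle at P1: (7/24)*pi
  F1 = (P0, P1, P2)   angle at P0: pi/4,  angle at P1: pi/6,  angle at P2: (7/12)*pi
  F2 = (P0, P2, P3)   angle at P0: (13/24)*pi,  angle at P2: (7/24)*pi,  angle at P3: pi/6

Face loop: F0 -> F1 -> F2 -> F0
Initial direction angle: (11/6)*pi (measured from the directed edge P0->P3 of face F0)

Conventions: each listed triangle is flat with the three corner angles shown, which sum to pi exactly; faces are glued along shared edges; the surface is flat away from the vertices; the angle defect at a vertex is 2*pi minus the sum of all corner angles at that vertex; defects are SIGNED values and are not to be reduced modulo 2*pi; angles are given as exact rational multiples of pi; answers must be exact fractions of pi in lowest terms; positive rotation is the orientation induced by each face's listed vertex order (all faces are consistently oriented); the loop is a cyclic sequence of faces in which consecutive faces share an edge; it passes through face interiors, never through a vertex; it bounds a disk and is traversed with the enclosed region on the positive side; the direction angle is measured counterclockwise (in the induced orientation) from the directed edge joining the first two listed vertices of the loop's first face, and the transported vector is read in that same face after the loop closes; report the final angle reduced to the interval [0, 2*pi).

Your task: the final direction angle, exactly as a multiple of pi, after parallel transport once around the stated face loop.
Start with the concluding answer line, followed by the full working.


Answer: final direction angle = (11/12)*pi

enclosed vertex P0: corner angles sum to (11/12)*pi, defect = 2*pi - (11/12)*pi = (13/12)*pi
holonomy = initial angle + sum of enclosed defects (mod 2*pi), positive in the induced orientation
final angle = (11/6)*pi + (13/12)*pi = (11/12)*pi (mod 2*pi)


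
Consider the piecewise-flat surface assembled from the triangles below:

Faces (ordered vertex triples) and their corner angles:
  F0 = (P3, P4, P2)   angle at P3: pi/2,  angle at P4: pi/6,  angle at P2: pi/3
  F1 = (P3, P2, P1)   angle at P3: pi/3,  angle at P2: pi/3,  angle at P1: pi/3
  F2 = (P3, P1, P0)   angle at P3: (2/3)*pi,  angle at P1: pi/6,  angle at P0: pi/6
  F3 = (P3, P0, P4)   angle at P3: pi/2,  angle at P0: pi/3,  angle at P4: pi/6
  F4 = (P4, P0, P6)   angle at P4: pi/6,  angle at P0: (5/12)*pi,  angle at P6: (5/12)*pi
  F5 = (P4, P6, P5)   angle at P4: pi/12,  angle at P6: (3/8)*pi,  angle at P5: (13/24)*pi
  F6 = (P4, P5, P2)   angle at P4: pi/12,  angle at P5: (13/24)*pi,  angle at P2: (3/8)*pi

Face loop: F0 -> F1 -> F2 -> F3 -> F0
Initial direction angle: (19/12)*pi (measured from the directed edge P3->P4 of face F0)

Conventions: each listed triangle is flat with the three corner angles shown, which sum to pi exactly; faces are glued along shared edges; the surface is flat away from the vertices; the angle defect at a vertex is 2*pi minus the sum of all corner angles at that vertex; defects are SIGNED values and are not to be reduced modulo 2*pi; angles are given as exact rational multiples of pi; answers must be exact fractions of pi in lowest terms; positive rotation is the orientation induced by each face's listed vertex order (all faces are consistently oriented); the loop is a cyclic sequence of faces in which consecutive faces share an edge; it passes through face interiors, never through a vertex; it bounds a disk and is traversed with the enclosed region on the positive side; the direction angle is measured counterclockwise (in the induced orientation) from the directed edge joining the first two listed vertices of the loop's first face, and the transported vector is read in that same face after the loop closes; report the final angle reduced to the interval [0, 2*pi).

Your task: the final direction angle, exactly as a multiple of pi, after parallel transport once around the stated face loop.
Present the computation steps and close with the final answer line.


enclosed vertex P3: corner angles sum to 2*pi, defect = 2*pi - 2*pi = 0
the final direction is the initial angle plus the enclosed defects, taken mod 2*pi in the induced orientation
final angle = (19/12)*pi + 0 = (19/12)*pi (mod 2*pi)

Answer: final direction angle = (19/12)*pi


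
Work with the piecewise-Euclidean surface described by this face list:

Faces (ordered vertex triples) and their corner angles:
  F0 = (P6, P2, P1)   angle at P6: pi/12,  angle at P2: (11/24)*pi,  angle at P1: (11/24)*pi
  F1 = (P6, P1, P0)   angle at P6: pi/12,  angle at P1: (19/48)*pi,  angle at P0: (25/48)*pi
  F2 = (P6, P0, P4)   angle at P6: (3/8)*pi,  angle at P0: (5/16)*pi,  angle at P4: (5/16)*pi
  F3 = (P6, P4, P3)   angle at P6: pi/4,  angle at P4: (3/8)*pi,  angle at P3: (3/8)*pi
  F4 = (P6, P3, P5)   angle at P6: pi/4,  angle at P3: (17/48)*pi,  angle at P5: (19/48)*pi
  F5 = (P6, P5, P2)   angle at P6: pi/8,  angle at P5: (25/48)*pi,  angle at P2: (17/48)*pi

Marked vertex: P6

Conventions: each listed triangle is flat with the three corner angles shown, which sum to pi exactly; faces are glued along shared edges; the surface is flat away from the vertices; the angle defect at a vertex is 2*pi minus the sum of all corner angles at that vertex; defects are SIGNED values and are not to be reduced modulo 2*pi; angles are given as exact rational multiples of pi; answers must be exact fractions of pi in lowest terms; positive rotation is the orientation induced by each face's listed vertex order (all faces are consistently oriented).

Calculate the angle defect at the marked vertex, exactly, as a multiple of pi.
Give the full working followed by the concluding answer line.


Sum of corner angles at P6: (7/6)*pi
defect = 2*pi - (7/6)*pi

Answer: defect(P6) = (5/6)*pi


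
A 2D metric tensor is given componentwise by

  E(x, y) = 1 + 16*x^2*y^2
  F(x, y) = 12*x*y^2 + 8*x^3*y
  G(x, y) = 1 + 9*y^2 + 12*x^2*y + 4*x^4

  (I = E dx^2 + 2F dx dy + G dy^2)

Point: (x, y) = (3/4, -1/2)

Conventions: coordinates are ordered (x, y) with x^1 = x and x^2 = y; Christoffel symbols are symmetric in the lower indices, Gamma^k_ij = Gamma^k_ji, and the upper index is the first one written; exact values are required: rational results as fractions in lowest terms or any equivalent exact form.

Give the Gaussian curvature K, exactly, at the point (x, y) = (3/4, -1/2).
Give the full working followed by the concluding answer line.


E = 13/4, F = 9/16, G = 73/64, EG - F^2 = 217/64 at the point
E_x = 6, E_y = -9, F_x = -15/4, F_y = -45/8, G_x = -9/4, G_y = -9/4
E_yy = 18, F_xy = 3/2, G_xx = 15
The intrinsic route: Brioschi's K = (det M1 - det M2)/(EG - F^2)^2.
M1 = [[-E_yy/2 + F_xy - G_xx/2, E_x/2, F_x - E_y/2], [F_y - G_x/2, E, F], [G_y/2, F, G]] = [[-15, 3, 3/4], [-9/2, 13/4, 9/16], [-9/8, 9/16, 73/64]]; det M1 = -2337/64
M2 = [[0, E_y/2, G_x/2], [E_y/2, E, F], [G_x/2, F, G]] = [[0, -9/2, -9/8], [-9/2, 13/4, 9/16], [-9/8, 9/16, 73/64]]; det M2 = -1377/64
det M1 - det M2 = -15; K = -15 / (217/64)^2 = -61440/47089

Answer: K = -61440/47089


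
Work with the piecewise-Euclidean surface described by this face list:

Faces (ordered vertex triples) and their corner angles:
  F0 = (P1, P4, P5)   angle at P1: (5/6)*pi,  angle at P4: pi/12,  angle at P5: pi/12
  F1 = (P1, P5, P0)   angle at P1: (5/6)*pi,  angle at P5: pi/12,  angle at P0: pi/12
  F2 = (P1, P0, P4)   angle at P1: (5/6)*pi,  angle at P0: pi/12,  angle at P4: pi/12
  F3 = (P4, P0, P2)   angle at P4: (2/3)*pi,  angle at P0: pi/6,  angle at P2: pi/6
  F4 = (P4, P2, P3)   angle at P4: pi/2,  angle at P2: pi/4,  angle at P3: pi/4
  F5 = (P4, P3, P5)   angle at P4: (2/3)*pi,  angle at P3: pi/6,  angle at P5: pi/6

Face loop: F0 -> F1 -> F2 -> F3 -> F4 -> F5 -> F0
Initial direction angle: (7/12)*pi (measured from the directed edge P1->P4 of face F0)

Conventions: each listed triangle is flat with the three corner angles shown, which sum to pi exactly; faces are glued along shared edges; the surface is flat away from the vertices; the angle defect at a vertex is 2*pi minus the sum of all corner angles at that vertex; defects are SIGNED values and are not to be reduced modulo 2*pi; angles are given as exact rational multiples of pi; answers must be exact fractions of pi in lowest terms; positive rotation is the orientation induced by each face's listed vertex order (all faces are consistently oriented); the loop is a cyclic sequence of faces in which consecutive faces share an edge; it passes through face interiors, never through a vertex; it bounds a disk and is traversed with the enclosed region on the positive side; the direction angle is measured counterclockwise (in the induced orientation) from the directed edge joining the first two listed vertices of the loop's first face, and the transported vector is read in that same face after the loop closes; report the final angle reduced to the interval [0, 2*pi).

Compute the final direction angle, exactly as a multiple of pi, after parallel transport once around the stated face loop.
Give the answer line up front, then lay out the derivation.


Answer: final direction angle = pi/12

enclosed vertex P1: corner angles sum to (5/2)*pi, defect = 2*pi - (5/2)*pi = -pi/2
enclosed vertex P4: corner angles sum to 2*pi, defect = 2*pi - 2*pi = 0
the rotation equals the total enclosed defect, so the final angle is initial + defects (mod 2*pi)
final angle = (7/12)*pi - pi/2 = pi/12 (mod 2*pi)


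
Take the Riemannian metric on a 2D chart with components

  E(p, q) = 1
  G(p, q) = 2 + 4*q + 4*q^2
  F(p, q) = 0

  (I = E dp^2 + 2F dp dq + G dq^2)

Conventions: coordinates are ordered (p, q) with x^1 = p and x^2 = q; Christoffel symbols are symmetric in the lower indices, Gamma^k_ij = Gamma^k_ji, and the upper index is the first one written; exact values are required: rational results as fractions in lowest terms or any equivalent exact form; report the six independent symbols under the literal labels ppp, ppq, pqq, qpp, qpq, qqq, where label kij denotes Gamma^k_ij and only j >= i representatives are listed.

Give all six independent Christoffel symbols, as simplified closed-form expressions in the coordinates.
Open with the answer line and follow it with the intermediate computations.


Answer: Gamma_ppp = 0, Gamma_ppq = 0, Gamma_pqq = 0, Gamma_qpp = 0, Gamma_qpq = 0, Gamma_qqq = (2*q + 1)/(2*q^2 + 2*q + 1)

E = 1; F = 0; G = 2 + 4*q + 4*q^2
Gamma^k_ij = (1/2) g^{kl} (d_i g_jl + d_j g_il - d_l g_ij), with g^inv = (1/(EG-F^2)) [[G, -F], [-F, E]]
first partials: E_p = 0, E_q = 0, F_p = 0, F_q = 0, G_p = 0, G_q = 4 + 8*q
D = EG - F^2 = 2 + 4*q + 4*q^2
expanded: Gamma^p_pp = (G E_p - 2F F_p + F E_q)/(2D), Gamma^p_pq = (G E_q - F G_p)/(2D), Gamma^p_qq = (2G F_q - G G_p - F G_q)/(2D), Gamma^q_pp = (2E F_p - E E_q - F E_p)/(2D), Gamma^q_pq = (E G_p - F E_q)/(2D), Gamma^q_qq = (E G_q - 2F F_q + F G_p)/(2D); substitute and cancel common factors


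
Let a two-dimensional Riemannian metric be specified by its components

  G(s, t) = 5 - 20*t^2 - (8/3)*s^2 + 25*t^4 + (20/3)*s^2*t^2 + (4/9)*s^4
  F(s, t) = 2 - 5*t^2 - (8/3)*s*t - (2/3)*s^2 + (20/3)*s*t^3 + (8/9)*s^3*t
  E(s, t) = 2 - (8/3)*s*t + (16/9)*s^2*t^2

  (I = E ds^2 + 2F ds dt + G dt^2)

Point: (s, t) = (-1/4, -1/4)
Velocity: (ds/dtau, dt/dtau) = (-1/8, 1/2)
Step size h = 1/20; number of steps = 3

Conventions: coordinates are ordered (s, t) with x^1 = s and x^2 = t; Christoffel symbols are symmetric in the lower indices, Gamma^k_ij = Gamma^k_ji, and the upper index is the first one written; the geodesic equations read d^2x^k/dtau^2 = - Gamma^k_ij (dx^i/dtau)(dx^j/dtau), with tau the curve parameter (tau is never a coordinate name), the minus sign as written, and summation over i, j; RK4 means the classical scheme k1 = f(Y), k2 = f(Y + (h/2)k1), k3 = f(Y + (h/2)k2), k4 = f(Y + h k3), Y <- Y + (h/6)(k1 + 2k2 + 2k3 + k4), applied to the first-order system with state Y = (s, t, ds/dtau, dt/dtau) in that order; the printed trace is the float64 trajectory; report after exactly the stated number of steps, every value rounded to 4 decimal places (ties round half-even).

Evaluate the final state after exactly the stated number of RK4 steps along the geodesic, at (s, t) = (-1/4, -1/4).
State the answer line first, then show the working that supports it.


Answer: s = -0.2699, t = -0.1770, ds/dtau = -0.1385, dt/dtau = 0.4750

f(Y) = (ds/dtau, dt/dtau, -Gamma^s_ij Y'^i Y'^j, -Gamma^t_ij Y'^i Y'^j) with the Gammas evaluated at the stage position; h = 0.050000; intermediate values shown to 6 dp
step 0: s = -0.2500, t = -0.2500, ds/dtau = -0.1250, dt/dtau = 0.5000
step 1:
  k1: at (s, t) = (-0.250000, -0.250000), (ds/dtau, dt/dtau) = (-0.125000, 0.500000); Gamma_sss = 0.067169, Gamma_sst = 0.067169, Gamma_stt = 0.503769, Gamma_tss = 0.120599, Gamma_tst = 0.120599, Gamma_ttt = 0.904494; k1 = (-0.125000, 0.500000, -0.118596, -0.212933)
  k2: at (s, t) = (-0.253125, -0.237500), (ds/dtau, dt/dtau) = (-0.127965, 0.494677); Gamma_sss = 0.062607, Gamma_sst = 0.066726, Gamma_stt = 0.469551, Gamma_tss = 0.114022, Gamma_tst = 0.121523, Gamma_ttt = 0.855164; k2 = (-0.127965, 0.494677, -0.107479, -0.195745)
  k3: at (s, t) = (-0.253199, -0.237633), (ds/dtau, dt/dtau) = (-0.127687, 0.495106); Gamma_sss = 0.062654, Gamma_sst = 0.066758, Gamma_stt = 0.469908, Gamma_tss = 0.114094, Gamma_tst = 0.121567, Gamma_ttt = 0.855703; k3 = (-0.127687, 0.495106, -0.107769, -0.196248)
  k4: at (s, t) = (-0.256384, -0.225245), (ds/dtau, dt/dtau) = (-0.130388, 0.490188); Gamma_sss = 0.058353, Gamma_sst = 0.066420, Gamma_stt = 0.437646, Gamma_tss = 0.107633, Gamma_tst = 0.122513, Gamma_ttt = 0.807250; k4 = (-0.130388, 0.490188, -0.097661, -0.180138)
  Y <- Y + (h/6)(k1 + 2k2 + 2k3 + k4): s = -0.2564, t = -0.2253, ds/dtau = -0.1304, dt/dtau = 0.4902
step 2:
  k1: at (s, t) = (-0.256389, -0.225252), (ds/dtau, dt/dtau) = (-0.130390, 0.490191); Gamma_sss = 0.058355, Gamma_sst = 0.066422, Gamma_stt = 0.437664, Gamma_tss = 0.107637, Gamma_tst = 0.122516, Gamma_ttt = 0.807279; k1 = (-0.130390, 0.490191, -0.097667, -0.180148)
  k2: at (s, t) = (-0.259649, -0.212997), (ds/dtau, dt/dtau) = (-0.132831, 0.485687); Gamma_sss = 0.054298, Gamma_sst = 0.066190, Gamma_stt = 0.407232, Gamma_tss = 0.101308, Gamma_tst = 0.123497, Gamma_ttt = 0.759812; k2 = (-0.132831, 0.485687, -0.088480, -0.165087)
  k3: at (s, t) = (-0.259710, -0.213110), (ds/dtau, dt/dtau) = (-0.132602, 0.486064); Gamma_sss = 0.054334, Gamma_sst = 0.066215, Gamma_stt = 0.407507, Gamma_tss = 0.101368, Gamma_tst = 0.123533, Gamma_ttt = 0.760257; k3 = (-0.132602, 0.486064, -0.088697, -0.165475)
  k4: at (s, t) = (-0.263019, -0.200949), (ds/dtau, dt/dtau) = (-0.134824, 0.481917); Gamma_sss = 0.050482, Gamma_sst = 0.066075, Gamma_stt = 0.378615, Gamma_tss = 0.095149, Gamma_tst = 0.124539, Gamma_ttt = 0.713614; k4 = (-0.134824, 0.481917, -0.080262, -0.151279)
  Y <- Y + (h/6)(k1 + 2k2 + 2k3 + k4): s = -0.2630, t = -0.2010, ds/dtau = -0.1348, dt/dtau = 0.4819
step 3:
  k1: at (s, t) = (-0.263023, -0.200955), (ds/dtau, dt/dtau) = (-0.134825, 0.481920); Gamma_sss = 0.050484, Gamma_sst = 0.066077, Gamma_stt = 0.378630, Gamma_tss = 0.095152, Gamma_tst = 0.124541, Gamma_ttt = 0.713639; k1 = (-0.134825, 0.481920, -0.080267, -0.151286)
  k2: at (s, t) = (-0.266394, -0.188907), (ds/dtau, dt/dtau) = (-0.136832, 0.478138); Gamma_sss = 0.046824, Gamma_sst = 0.066030, Gamma_stt = 0.351178, Gamma_tss = 0.089053, Gamma_tst = 0.125581, Gamma_ttt = 0.667896; k2 = (-0.136832, 0.478138, -0.072522, -0.137927)
  k3: at (s, t) = (-0.266444, -0.189002), (ds/dtau, dt/dtau) = (-0.136638, 0.478472); Gamma_sss = 0.046852, Gamma_sst = 0.066050, Gamma_stt = 0.351392, Gamma_tss = 0.089101, Gamma_tst = 0.125610, Gamma_ttt = 0.668261; k3 = (-0.136638, 0.478472, -0.072684, -0.138228)
  k4: at (s, t) = (-0.269855, -0.177032), (ds/dtau, dt/dtau) = (-0.138460, 0.475009); Gamma_sss = 0.043353, Gamma_sst = 0.066085, Gamma_stt = 0.325151, Gamma_tss = 0.083102, Gamma_tst = 0.126675, Gamma_ttt = 0.623265; k4 = (-0.138460, 0.475009, -0.065503, -0.125560)
  Y <- Y + (h/6)(k1 + 2k2 + 2k3 + k4): s = -0.2699, t = -0.1770, ds/dtau = -0.1385, dt/dtau = 0.4750


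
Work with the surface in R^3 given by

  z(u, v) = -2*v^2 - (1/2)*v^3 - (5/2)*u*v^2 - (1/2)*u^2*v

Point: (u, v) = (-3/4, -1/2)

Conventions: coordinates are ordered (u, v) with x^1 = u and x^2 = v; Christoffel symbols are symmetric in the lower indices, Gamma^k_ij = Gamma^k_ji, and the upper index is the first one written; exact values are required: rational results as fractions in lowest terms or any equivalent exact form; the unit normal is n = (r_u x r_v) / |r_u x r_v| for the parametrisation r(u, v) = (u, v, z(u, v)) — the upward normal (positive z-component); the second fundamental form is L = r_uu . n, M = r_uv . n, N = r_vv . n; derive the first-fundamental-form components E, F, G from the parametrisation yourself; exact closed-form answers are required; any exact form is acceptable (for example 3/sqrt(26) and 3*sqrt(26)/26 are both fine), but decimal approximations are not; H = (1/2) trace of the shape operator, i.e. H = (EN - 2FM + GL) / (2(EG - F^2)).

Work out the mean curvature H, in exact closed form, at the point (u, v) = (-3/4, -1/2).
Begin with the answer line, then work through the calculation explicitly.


Answer: H = -568*sqrt(2337)/606841

z_u = -1, z_v = -17/32, z_uu = 1/2, z_uv = 13/4, z_vv = 5/4
E = 2, F = 17/32, G = 1313/1024; answer radicand W^2 = 2337/1024
unnormalised second-form numerators: l = 1/2, m = 13/4, n = 5/4; L = l/sqrt(2337/1024), and similarly M = m/sqrt(W^2), N = n/sqrt(W^2)
H = (E*n - 2*F*m + G*l) / (2*(EG - F^2)*sqrt(W^2)); E*n - 2*F*m + G*l = -639/2048, EG - F^2 = 2337/1024, so H = (-213/3116)/sqrt(2337/1024)
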